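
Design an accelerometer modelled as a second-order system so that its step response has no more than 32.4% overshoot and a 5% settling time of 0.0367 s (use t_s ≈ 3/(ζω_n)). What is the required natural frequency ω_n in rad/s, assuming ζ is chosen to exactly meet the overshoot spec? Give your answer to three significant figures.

From %OS = 100·exp(−πζ/√(1−ζ²)), invert to get ζ = −ln(OS)/√(π² + ln²(OS)) with OS = 0.324.
−ln 0.324 = 1.127, so ζ = 1.127/√(π² + 1.270) = 0.338.
Then ω_n = 3/(ζ t_s) = 3/(0.338 × 0.0367) = 242 rad/s.

ω_n ≈ 242 rad/s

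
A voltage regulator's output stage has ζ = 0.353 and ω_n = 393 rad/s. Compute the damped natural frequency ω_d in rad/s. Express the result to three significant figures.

ω_d ≈ 368 rad/s

ω_d = ω_n√(1−ζ²) = 393·√0.875 = 368 rad/s.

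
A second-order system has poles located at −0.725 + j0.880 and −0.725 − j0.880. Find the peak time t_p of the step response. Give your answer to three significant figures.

t_p ≈ 3.57 s

t_p = π/ω_d with ω_d = 0.880 (the imaginary part), so t_p = 3.57 s.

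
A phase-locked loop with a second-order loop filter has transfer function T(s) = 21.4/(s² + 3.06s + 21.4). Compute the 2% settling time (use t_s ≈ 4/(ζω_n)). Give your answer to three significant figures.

ω_n = √21.4 = 4.63 rad/s; ζ = 3.06/(2·4.63) = 0.331.
t_s ≈ 4/(ζω_n) = 4/(0.331·4.63) = 2.61 s.

t_s ≈ 2.61 s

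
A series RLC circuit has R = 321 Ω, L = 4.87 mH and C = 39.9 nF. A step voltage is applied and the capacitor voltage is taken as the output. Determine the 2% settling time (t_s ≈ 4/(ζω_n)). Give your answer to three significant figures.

t_s ≈ 0.000121 s

For a series RLC circuit (capacitor voltage as output), ω_n = 1/√(LC) = 1/√(4.87 mH · 39.9 nF) = 71700 rad/s.
ζ = (R/2)·√(C/L) = (321/2)·√(39.9 nF/4.87 mH) = 0.459.
t_s ≈ 4/(ζω_n) = 0.000121 s.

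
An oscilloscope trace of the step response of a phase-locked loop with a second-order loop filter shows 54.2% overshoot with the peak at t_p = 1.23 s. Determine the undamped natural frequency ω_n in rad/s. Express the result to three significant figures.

ω_n ≈ 2.60 rad/s

From the overshoot, ζ = −ln(OS)/√(π²+ln²(OS)) = 0.191.
t_p = π/ω_d ⇒ ω_d = 2.55 rad/s; then ω_n = ω_d/√(1−ζ²) = 2.60 rad/s.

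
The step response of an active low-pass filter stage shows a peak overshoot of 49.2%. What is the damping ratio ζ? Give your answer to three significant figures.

Inverting the overshoot relation: ζ = |ln 0.492|/√(π² + ln²0.492) = 0.220.

ζ ≈ 0.220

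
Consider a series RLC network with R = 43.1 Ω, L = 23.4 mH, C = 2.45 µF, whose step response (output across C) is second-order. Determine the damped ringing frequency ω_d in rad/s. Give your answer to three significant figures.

For a series RLC circuit (capacitor voltage as output), ω_n = 1/√(LC) = 1/√(23.4 mH · 2.45 µF) = 4180 rad/s.
ζ = (R/2)·√(C/L) = (43.1/2)·√(2.45 µF/23.4 mH) = 0.221.
The damped frequency ω_d = ω_n√(1−ζ²) = 4070 rad/s.

ω_d ≈ 4070 rad/s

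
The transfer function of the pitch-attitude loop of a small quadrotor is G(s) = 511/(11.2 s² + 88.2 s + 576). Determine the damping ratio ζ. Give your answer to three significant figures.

Dividing through by 11.2: denominator becomes s² + 7.875 s + 51.43.
So ω_n = √51.43 = 7.17 rad/s and ζ = 7.875/(2·7.17) = 0.549.

ζ ≈ 0.549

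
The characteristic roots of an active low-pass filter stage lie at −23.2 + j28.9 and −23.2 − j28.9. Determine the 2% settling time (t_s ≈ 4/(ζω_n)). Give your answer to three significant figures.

t_s ≈ 0.172 s

For poles at −σ ± jω_d, ζω_n = σ = 23.2, so t_s ≈ 4/σ = 0.172 s.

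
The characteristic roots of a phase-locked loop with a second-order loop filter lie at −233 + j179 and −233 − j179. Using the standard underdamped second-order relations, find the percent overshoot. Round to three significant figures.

%OS ≈ 1.68%

The poles are at −σ ± jω_d with σ = 233 and ω_d = 179, so ω_n = √(σ²+ω_d²) = 294 rad/s and ζ = σ/ω_n = 0.793.
%OS = 100 e^{−πζ/√(1−ζ²)} with ζ = 0.793 gives 1.68%.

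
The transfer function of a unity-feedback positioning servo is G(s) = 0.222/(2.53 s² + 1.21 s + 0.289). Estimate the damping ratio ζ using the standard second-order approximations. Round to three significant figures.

Dividing through by 2.53: denominator becomes s² + 0.4783 s + 0.1142.
So ω_n = √0.1142 = 0.338 rad/s and ζ = 0.4783/(2·0.338) = 0.708.

ζ ≈ 0.708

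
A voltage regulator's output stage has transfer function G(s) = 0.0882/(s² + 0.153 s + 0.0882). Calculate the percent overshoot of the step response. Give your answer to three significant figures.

%OS ≈ 43.3%

Matching coefficients with s² + 2ζω_n s + ω_n² gives ω_n² = 0.0882 ⇒ ω_n = 0.297 rad/s, and ζ = 0.153/(2ω_n) = 0.258.
%OS = 100·exp(−πζ/√(1−ζ²)) = 43.3%.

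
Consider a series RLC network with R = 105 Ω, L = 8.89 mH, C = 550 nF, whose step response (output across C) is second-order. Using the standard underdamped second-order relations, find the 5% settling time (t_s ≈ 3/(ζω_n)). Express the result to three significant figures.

t_s ≈ 0.000508 s

For a series RLC circuit (capacitor voltage as output), ω_n = 1/√(LC) = 1/√(8.89 mH · 550 nF) = 14300 rad/s.
ζ = (R/2)·√(C/L) = (105/2)·√(550 nF/8.89 mH) = 0.413.
t_s ≈ 3/(ζω_n) = 0.000508 s.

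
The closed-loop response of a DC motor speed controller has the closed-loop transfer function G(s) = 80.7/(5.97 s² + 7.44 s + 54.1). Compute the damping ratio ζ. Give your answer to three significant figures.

ζ ≈ 0.207

Dividing through by 5.97: denominator becomes s² + 1.246 s + 9.062.
So ω_n = √9.062 = 3.01 rad/s and ζ = 1.246/(2·3.01) = 0.207.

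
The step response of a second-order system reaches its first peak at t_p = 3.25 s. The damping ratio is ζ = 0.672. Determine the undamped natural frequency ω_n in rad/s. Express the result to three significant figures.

Peak time t_p = π/ω_d, so ω_d = π/t_p = π/3.25 = 0.967 rad/s.
ω_n = ω_d/√(1−ζ²) = 0.967/√0.548 = 1.31 rad/s.

ω_n ≈ 1.31 rad/s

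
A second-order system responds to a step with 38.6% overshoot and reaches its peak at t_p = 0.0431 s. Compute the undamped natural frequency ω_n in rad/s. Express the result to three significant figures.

From the overshoot, ζ = −ln(OS)/√(π²+ln²(OS)) = 0.290.
t_p = π/ω_d ⇒ ω_d = 72.9 rad/s; then ω_n = ω_d/√(1−ζ²) = 76.2 rad/s.

ω_n ≈ 76.2 rad/s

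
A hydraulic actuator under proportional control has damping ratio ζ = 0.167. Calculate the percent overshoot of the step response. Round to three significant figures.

%OS ≈ 58.7%

For an underdamped second-order system, %OS = 100·exp(−πζ/√(1−ζ²)).
πζ/√(1−ζ²) = π·0.167/√(1−0.0279) = 0.5321, so %OS = 100·e^(−0.5321) = 58.7%.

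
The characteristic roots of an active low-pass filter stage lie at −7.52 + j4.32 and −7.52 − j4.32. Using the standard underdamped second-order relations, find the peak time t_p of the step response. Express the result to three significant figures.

t_p ≈ 0.727 s

t_p = π/ω_d with ω_d = 4.32 (the imaginary part), so t_p = 0.727 s.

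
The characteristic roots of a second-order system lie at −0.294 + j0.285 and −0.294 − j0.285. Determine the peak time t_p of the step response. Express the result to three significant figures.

t_p = π/ω_d with ω_d = 0.285 (the imaginary part), so t_p = 11.0 s.

t_p ≈ 11.0 s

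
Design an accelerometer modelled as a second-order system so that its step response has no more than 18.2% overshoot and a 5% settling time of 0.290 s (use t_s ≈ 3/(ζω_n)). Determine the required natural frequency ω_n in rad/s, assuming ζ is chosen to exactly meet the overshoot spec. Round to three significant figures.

Inverting the overshoot relation: ζ = |ln 0.182|/√(π² + ln²0.182) = 0.477.
From t_s ≈ 3/(ζω_n): ω_n = 3/(ζ·t_s) = 3/(0.477·0.290) = 21.7 rad/s.

ω_n ≈ 21.7 rad/s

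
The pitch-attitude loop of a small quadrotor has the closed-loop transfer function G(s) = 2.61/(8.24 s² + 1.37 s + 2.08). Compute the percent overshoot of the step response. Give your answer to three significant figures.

%OS ≈ 59.0%

Dividing through by 8.24: denominator becomes s² + 0.1663 s + 0.2524.
So ω_n = √0.2524 = 0.502 rad/s and ζ = 0.1663/(2·0.502) = 0.165.
%OS = 100 e^{−πζ/√(1−ζ²)} with ζ = 0.165 gives 59.0%.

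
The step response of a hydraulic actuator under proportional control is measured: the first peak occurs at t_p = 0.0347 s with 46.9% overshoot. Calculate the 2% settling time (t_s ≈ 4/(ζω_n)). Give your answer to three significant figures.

The overshoot fixes ζ = −ln(OS)/√(π²+ln²(OS)) = 0.234.
From t_p = π/ω_d, ω_d = π/0.0347 = 90.5 rad/s, so ω_n = ω_d/√(1−ζ²) = 93.1 rad/s.
t_s ≈ 4/(ζω_n) = 4/(0.234·93.1) = 0.183 s.

t_s ≈ 0.183 s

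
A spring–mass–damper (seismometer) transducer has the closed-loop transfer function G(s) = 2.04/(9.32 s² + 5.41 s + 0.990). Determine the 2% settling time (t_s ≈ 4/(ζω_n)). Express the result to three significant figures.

Dividing through by 9.32: denominator becomes s² + 0.5805 s + 0.1062.
So ω_n = √0.1062 = 0.326 rad/s and ζ = 0.5805/(2·0.326) = 0.891.
t_s ≈ 4/(ζω_n) = 13.8 s.

t_s ≈ 13.8 s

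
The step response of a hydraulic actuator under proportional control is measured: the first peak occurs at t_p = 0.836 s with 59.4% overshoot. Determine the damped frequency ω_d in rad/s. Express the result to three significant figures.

t_p = π/ω_d, so ω_d = π/0.836 = 3.76 rad/s.

ω_d ≈ 3.76 rad/s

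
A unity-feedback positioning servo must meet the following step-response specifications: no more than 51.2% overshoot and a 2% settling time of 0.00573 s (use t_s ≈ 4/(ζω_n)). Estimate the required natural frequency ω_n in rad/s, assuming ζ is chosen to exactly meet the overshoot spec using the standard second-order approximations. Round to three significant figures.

ω_n ≈ 3350 rad/s

Inverting the overshoot relation: ζ = |ln 0.512|/√(π² + ln²0.512) = 0.208.
Then ω_n = 4/(ζ t_s) = 4/(0.208 × 0.00573) = 3350 rad/s.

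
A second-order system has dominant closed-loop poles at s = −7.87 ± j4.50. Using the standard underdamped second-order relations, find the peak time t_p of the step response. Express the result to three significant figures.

t_p = π/ω_d with ω_d = 4.50 (the imaginary part), so t_p = 0.698 s.

t_p ≈ 0.698 s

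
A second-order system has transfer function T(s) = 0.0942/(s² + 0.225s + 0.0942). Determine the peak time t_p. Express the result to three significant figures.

ω_n = √0.0942 = 0.307 rad/s; ζ = 0.225/(2·0.307) = 0.367.
ω_d = 0.307·√(1 − 0.367²) = 0.286 rad/s. Then t_p = π/ω_d = 11.0 s.

t_p ≈ 11.0 s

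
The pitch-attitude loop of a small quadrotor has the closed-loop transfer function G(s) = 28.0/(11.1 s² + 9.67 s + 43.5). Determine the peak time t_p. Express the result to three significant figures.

t_p ≈ 1.63 s

Dividing through by 11.1: denominator becomes s² + 0.8712 s + 3.919.
So ω_n = √3.919 = 1.98 rad/s and ζ = 0.8712/(2·1.98) = 0.220.
The damped frequency ω_d = ω_n√(1−ζ²) = 1.93 rad/s. t_p = π/ω_d = 1.63 s.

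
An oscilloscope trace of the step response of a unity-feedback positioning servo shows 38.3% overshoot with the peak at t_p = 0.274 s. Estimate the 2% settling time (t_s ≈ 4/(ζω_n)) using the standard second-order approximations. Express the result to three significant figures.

ζ from %OS: ζ = |ln 0.383|/√(π²+ln²0.383) = 0.292.
From t_p = π/ω_d, ω_d = π/0.274 = 11.5 rad/s, so ω_n = ω_d/√(1−ζ²) = 12.0 rad/s.
t_s ≈ 4/(ζω_n) = 4/(0.292·12.0) = 1.14 s.

t_s ≈ 1.14 s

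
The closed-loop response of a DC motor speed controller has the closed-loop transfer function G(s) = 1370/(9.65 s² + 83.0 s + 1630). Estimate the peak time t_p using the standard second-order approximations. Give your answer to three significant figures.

t_p ≈ 0.256 s

Dividing through by 9.65: denominator becomes s² + 8.601 s + 168.9.
So ω_n = √168.9 = 13.0 rad/s and ζ = 8.601/(2·13.0) = 0.331.
ω_d = 13.0·√(1 − 0.331²) = 12.3 rad/s. t_p = π/ω_d = 0.256 s.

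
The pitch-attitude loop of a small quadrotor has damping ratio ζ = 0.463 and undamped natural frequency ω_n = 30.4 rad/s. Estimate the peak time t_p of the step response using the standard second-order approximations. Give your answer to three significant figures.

The damped frequency is ω_d = ω_n√(1−ζ²) = 30.4·√(1−0.214) = 26.9 rad/s.
Peak time t_p = π/ω_d = π/26.9 = 0.117 s.

t_p ≈ 0.117 s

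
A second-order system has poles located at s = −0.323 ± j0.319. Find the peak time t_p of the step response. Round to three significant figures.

t_p ≈ 9.85 s

t_p = π/ω_d with ω_d = 0.319 (the imaginary part), so t_p = 9.85 s.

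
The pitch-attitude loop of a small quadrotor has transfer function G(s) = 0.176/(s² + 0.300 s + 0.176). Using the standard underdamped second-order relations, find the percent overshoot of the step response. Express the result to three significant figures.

%OS ≈ 30.0%

Comparing the denominator to s² + 2ζω_n s + ω_n²: ω_n = √0.176 = 0.420 rad/s, and 2ζω_n = 0.300 so ζ = 0.300/(2·0.420) = 0.358.
%OS = 100·exp(−πζ/√(1−ζ²)) = 30.0%.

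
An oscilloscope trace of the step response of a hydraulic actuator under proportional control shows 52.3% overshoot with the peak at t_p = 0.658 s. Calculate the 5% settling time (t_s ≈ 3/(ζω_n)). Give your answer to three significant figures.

The overshoot fixes ζ = −ln(OS)/√(π²+ln²(OS)) = 0.202.
From t_p = π/ω_d, ω_d = π/0.658 = 4.77 rad/s, so ω_n = ω_d/√(1−ζ²) = 4.88 rad/s.
t_s ≈ 3/(ζω_n) = 3/(0.202·4.88) = 3.05 s.

t_s ≈ 3.05 s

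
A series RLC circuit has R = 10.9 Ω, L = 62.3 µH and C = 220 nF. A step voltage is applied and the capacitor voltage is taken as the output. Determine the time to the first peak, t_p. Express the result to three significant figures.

t_p ≈ 0.0000123 s

For a series RLC circuit (capacitor voltage as output), ω_n = 1/√(LC) = 1/√(62.3 µH · 220 nF) = 270000 rad/s.
ζ = (R/2)·√(C/L) = (10.9/2)·√(220 nF/62.3 µH) = 0.324.
ω_d = 270000·√(1 − 0.324²) = 256000 rad/s. t_p = π/ω_d = 0.0000123 s.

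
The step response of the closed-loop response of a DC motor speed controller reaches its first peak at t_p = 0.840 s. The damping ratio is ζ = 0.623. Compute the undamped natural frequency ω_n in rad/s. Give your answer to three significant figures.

ω_n ≈ 4.78 rad/s

Peak time t_p = π/ω_d, so ω_d = π/t_p = π/0.840 = 3.74 rad/s.
ω_n = ω_d/√(1−ζ²) = 3.74/√0.612 = 4.78 rad/s.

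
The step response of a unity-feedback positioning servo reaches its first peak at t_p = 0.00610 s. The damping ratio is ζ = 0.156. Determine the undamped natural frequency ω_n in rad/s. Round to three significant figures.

Peak time t_p = π/ω_d, so ω_d = π/t_p = π/0.00610 = 515 rad/s.
ω_n = ω_d/√(1−ζ²) = 515/√0.976 = 521 rad/s.

ω_n ≈ 521 rad/s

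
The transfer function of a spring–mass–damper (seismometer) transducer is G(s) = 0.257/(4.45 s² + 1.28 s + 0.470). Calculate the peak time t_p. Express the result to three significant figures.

t_p ≈ 10.8 s

Dividing through by 4.45: denominator becomes s² + 0.2876 s + 0.1056.
So ω_n = √0.1056 = 0.325 rad/s and ζ = 0.2876/(2·0.325) = 0.443.
ω_d = 0.325·√(1 − 0.443²) = 0.291 rad/s. t_p = π/ω_d = 10.8 s.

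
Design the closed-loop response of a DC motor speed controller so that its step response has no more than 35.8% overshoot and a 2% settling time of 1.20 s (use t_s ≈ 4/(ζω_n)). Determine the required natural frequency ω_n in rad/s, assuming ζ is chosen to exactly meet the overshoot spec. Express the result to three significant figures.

From %OS = 100·exp(−πζ/√(1−ζ²)), invert to get ζ = −ln(OS)/√(π² + ln²(OS)) with OS = 0.358.
−ln 0.358 = 1.027, so ζ = 1.027/√(π² + 1.055) = 0.311.
From t_s ≈ 4/(ζω_n): ω_n = 4/(ζ·t_s) = 4/(0.311·1.20) = 10.7 rad/s.

ω_n ≈ 10.7 rad/s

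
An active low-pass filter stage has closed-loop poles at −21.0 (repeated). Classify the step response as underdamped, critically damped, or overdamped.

Since there is a repeated negative-real pole, the response is critically damped.

critically damped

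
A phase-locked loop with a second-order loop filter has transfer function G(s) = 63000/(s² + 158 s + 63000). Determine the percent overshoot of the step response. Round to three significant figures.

%OS ≈ 35.3%

Comparing the denominator to s² + 2ζω_n s + ω_n²: ω_n = √63000 = 251 rad/s, and 2ζω_n = 158 so ζ = 158/(2·251) = 0.315.
Overshoot: exp(−π·0.315/√(1−0.315²)) = 0.353, i.e. 35.3%.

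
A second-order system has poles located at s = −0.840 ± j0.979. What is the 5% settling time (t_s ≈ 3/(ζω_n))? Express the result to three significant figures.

t_s ≈ 3.57 s

For poles at −σ ± jω_d, ζω_n = σ = 0.840, so t_s ≈ 3/σ = 3.57 s.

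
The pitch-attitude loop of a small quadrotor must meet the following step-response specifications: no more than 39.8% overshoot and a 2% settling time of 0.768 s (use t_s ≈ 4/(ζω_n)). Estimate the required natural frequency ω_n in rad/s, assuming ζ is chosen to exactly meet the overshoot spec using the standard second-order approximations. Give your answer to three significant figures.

From %OS = 100·exp(−πζ/√(1−ζ²)), invert to get ζ = −ln(OS)/√(π² + ln²(OS)) with OS = 0.398.
−ln 0.398 = 0.9213, so ζ = 0.9213/√(π² + 0.8488) = 0.281.
Then ω_n = 4/(ζ t_s) = 4/(0.281 × 0.768) = 18.5 rad/s.

ω_n ≈ 18.5 rad/s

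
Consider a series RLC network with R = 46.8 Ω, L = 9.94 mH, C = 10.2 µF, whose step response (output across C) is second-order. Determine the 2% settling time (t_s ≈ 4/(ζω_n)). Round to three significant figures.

t_s ≈ 0.00170 s

For a series RLC circuit (capacitor voltage as output), ω_n = 1/√(LC) = 1/√(9.94 mH · 10.2 µF) = 3140 rad/s.
ζ = (R/2)·√(C/L) = (46.8/2)·√(10.2 µF/9.94 mH) = 0.750.
t_s ≈ 4/(ζω_n) = 0.00170 s.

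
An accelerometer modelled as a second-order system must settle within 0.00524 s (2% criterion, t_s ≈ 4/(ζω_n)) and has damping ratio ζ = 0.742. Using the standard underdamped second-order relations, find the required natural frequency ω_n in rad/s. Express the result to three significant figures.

Rearranging t_s ≈ 4/(ζω_n) gives ω_n = 4/(ζ·t_s) = 4/(0.742 × 0.00524) = 1030 rad/s.

ω_n ≈ 1030 rad/s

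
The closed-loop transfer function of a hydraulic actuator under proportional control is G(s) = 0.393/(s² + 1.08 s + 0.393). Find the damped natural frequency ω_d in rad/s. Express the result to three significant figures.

Matching coefficients with s² + 2ζω_n s + ω_n² gives ω_n² = 0.393 ⇒ ω_n = 0.627 rad/s, and ζ = 1.08/(2ω_n) = 0.861.
ω_d = 0.627·√(1 − 0.861²) = 0.318 rad/s.

ω_d ≈ 0.318 rad/s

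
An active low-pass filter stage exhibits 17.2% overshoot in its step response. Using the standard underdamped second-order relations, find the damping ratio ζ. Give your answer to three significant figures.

ζ = −ln(OS)/√(π² + (ln OS)²). With OS = 0.172, ln OS = −1.760 and ζ = 1.760/3.601 = 0.489.

ζ ≈ 0.489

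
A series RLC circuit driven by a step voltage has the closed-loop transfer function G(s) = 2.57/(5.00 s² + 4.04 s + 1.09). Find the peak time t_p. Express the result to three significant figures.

Dividing through by 5.00: denominator becomes s² + 0.8080 s + 0.2180.
So ω_n = √0.2180 = 0.467 rad/s and ζ = 0.8080/(2·0.467) = 0.865.
The damped frequency ω_d = ω_n√(1−ζ²) = 0.234 rad/s. t_p = π/ω_d = 13.4 s.

t_p ≈ 13.4 s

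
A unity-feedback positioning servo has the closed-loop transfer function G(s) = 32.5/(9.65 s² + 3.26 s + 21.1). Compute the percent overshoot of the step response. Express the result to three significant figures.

%OS ≈ 69.7%

Dividing through by 9.65: denominator becomes s² + 0.3378 s + 2.187.
So ω_n = √2.187 = 1.48 rad/s and ζ = 0.3378/(2·1.48) = 0.114.
Overshoot: exp(−π·0.114/√(1−0.114²)) = 0.697, i.e. 69.7%.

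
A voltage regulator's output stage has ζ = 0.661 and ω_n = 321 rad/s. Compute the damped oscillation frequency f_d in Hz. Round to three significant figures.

f_d ≈ 38.3 Hz

ω_d = ω_n√(1−ζ²) = 321·√0.563 = 241 rad/s.
f_d = ω_d/(2π) = 38.3 Hz.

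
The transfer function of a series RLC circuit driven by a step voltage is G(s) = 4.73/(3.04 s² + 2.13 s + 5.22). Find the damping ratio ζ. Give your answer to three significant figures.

ζ ≈ 0.267

Dividing through by 3.04: denominator becomes s² + 0.7007 s + 1.717.
So ω_n = √1.717 = 1.31 rad/s and ζ = 0.7007/(2·1.31) = 0.267.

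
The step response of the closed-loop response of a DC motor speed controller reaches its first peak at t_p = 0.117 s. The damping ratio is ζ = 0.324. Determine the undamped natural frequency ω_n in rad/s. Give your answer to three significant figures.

Peak time t_p = π/ω_d, so ω_d = π/t_p = π/0.117 = 26.9 rad/s.
ω_n = ω_d/√(1−ζ²) = 26.9/√0.895 = 28.4 rad/s.

ω_n ≈ 28.4 rad/s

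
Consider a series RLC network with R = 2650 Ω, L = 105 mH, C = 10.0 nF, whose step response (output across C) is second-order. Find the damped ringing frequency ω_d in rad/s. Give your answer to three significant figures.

ω_d ≈ 28200 rad/s

For a series RLC circuit (capacitor voltage as output), ω_n = 1/√(LC) = 1/√(105 mH · 10.0 nF) = 30900 rad/s.
ζ = (R/2)·√(C/L) = (2650/2)·√(10.0 nF/105 mH) = 0.409.
ω_d = ω_n√(1−ζ²) = 28200 rad/s.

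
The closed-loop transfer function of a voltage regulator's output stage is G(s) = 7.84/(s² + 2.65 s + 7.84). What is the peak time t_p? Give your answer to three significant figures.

Comparing the denominator to s² + 2ζω_n s + ω_n²: ω_n = √7.84 = 2.80 rad/s, and 2ζω_n = 2.65 so ζ = 2.65/(2·2.80) = 0.473.
ω_d = 2.80·√(1 − 0.473²) = 2.47 rad/s. Then t_p = π/ω_d = 1.27 s.

t_p ≈ 1.27 s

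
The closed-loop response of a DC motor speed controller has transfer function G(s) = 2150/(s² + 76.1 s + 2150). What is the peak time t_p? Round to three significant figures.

ω_n = √2150 = 46.4 rad/s; ζ = 76.1/(2·46.4) = 0.821.
The damped frequency ω_d = ω_n√(1−ζ²) = 26.5 rad/s. Then t_p = π/ω_d = 0.119 s.

t_p ≈ 0.119 s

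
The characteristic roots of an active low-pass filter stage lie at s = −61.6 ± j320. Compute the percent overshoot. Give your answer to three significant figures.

With σ = 61.6, ω_d = 320: ω_n = √(σ²+ω_d²) = 326 rad/s, ζ = σ/ω_n = 0.189.
Overshoot: exp(−π·0.189/√(1−0.189²)) = 0.546, i.e. 54.6%.

%OS ≈ 54.6%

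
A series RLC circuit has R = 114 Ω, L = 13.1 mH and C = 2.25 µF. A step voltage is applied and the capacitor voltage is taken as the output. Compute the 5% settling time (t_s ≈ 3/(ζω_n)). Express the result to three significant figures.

t_s ≈ 0.000689 s

For a series RLC circuit (capacitor voltage as output), ω_n = 1/√(LC) = 1/√(13.1 mH · 2.25 µF) = 5820 rad/s.
ζ = (R/2)·√(C/L) = (114/2)·√(2.25 µF/13.1 mH) = 0.747.
t_s ≈ 3/(ζω_n) = 0.000689 s.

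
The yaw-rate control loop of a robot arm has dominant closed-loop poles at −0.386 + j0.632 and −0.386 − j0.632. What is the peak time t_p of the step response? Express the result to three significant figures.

t_p = π/ω_d with ω_d = 0.632 (the imaginary part), so t_p = 4.97 s.

t_p ≈ 4.97 s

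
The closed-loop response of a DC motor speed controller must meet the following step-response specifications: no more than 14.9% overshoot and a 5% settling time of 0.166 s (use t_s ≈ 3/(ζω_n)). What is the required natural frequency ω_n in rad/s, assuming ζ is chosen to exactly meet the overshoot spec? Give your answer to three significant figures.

ω_n ≈ 34.9 rad/s

From %OS = 100·exp(−πζ/√(1−ζ²)), invert to get ζ = −ln(OS)/√(π² + ln²(OS)) with OS = 0.149.
−ln 0.149 = 1.904, so ζ = 1.904/√(π² + 3.624) = 0.518.
Then ω_n = 3/(ζ t_s) = 3/(0.518 × 0.166) = 34.9 rad/s.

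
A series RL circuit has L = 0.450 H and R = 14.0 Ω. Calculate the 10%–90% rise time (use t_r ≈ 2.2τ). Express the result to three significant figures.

τ = L/R = 0.450/14.0 = 0.0321 s.
t_r ≈ 2.2τ = 0.0707 s.

t_r ≈ 0.0707 s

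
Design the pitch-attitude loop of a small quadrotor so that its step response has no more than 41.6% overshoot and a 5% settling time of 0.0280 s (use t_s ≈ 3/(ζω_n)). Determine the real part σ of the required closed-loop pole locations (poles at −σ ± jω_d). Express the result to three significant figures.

σ ≈ 107

The settling-time spec alone fixes σ = ζω_n = 3/t_s = 3/0.0280 = 107.
(Overshoot then fixes ζ = 0.269 and hence ω_d = σ·√(1−ζ²)/ζ = 384 rad/s.)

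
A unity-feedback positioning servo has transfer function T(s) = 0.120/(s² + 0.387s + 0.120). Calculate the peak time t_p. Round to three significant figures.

t_p ≈ 10.9 s

Matching coefficients with s² + 2ζω_n s + ω_n² gives ω_n² = 0.120 ⇒ ω_n = 0.346 rad/s, and ζ = 0.387/(2ω_n) = 0.559.
The damped frequency ω_d = ω_n√(1−ζ²) = 0.287 rad/s. Then t_p = π/ω_d = 10.9 s.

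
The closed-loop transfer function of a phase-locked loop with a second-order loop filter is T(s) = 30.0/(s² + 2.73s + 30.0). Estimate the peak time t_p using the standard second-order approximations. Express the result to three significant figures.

Matching coefficients with s² + 2ζω_n s + ω_n² gives ω_n² = 30.0 ⇒ ω_n = 5.48 rad/s, and ζ = 2.73/(2ω_n) = 0.249.
ω_d = 5.48·√(1 − 0.249²) = 5.30 rad/s. Then t_p = π/ω_d = 0.592 s.

t_p ≈ 0.592 s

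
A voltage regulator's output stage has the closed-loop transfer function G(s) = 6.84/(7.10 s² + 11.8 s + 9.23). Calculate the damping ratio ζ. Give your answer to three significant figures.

ζ ≈ 0.729

Dividing through by 7.10: denominator becomes s² + 1.662 s + 1.300.
So ω_n = √1.300 = 1.14 rad/s and ζ = 1.662/(2·1.14) = 0.729.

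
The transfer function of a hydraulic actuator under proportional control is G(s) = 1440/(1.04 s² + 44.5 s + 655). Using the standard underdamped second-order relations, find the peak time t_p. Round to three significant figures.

Dividing through by 1.04: denominator becomes s² + 42.79 s + 629.8.
So ω_n = √629.8 = 25.1 rad/s and ζ = 42.79/(2·25.1) = 0.852.
ω_d = 25.1·√(1 − 0.852²) = 13.1 rad/s. t_p = π/ω_d = 0.239 s.

t_p ≈ 0.239 s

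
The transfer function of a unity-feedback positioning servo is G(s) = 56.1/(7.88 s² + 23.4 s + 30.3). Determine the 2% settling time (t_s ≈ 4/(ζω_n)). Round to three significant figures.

Dividing through by 7.88: denominator becomes s² + 2.970 s + 3.845.
So ω_n = √3.845 = 1.96 rad/s and ζ = 2.970/(2·1.96) = 0.757.
t_s ≈ 4/(ζω_n) = 2.69 s.

t_s ≈ 2.69 s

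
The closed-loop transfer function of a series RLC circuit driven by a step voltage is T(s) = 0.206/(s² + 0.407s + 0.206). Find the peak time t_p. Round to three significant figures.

t_p ≈ 7.74 s

Matching coefficients with s² + 2ζω_n s + ω_n² gives ω_n² = 0.206 ⇒ ω_n = 0.454 rad/s, and ζ = 0.407/(2ω_n) = 0.448.
ω_d = 0.454·√(1 − 0.448²) = 0.406 rad/s. Then t_p = π/ω_d = 7.74 s.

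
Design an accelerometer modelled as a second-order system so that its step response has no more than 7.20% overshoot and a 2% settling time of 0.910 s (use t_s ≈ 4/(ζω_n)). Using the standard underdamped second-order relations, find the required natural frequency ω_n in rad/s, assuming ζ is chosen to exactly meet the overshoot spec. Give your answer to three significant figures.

From %OS = 100·exp(−πζ/√(1−ζ²)), invert to get ζ = −ln(OS)/√(π² + ln²(OS)) with OS = 0.0720.
−ln 0.0720 = 2.631, so ζ = 2.631/√(π² + 6.923) = 0.642.
Then ω_n = 4/(ζ t_s) = 4/(0.642 × 0.910) = 6.85 rad/s.

ω_n ≈ 6.85 rad/s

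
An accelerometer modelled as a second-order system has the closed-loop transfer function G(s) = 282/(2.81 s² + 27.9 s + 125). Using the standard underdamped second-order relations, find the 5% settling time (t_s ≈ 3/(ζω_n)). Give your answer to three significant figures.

t_s ≈ 0.604 s

Dividing through by 2.81: denominator becomes s² + 9.929 s + 44.48.
So ω_n = √44.48 = 6.67 rad/s and ζ = 9.929/(2·6.67) = 0.744.
t_s ≈ 3/(ζω_n) = 0.604 s.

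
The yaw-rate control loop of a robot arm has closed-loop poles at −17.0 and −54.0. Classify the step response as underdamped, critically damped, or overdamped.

overdamped

Since the poles are distinct, negative and real, the response is overdamped.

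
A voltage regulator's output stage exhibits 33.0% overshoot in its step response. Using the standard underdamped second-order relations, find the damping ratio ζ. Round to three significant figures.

ζ ≈ 0.333

From %OS = 100·exp(−πζ/√(1−ζ²)), invert to get ζ = −ln(OS)/√(π² + ln²(OS)) with OS = 0.330.
−ln 0.330 = 1.109, so ζ = 1.109/√(π² + 1.229) = 0.333.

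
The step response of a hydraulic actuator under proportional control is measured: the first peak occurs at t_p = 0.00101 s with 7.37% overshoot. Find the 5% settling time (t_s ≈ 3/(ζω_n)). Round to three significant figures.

From the overshoot, ζ = −ln(OS)/√(π²+ln²(OS)) = 0.639.
From t_p = π/ω_d, ω_d = π/0.00101 = 3110 rad/s, so ω_n = ω_d/√(1−ζ²) = 4040 rad/s.
t_s ≈ 3/(ζω_n) = 3/(0.639·4040) = 0.00116 s.

t_s ≈ 0.00116 s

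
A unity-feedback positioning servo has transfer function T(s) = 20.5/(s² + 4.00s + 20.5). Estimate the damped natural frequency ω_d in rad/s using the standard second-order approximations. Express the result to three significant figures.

ω_d ≈ 4.06 rad/s

ω_n = √20.5 = 4.53 rad/s; ζ = 4.00/(2·4.53) = 0.442.
ω_d = ω_n√(1−ζ²) = 4.06 rad/s.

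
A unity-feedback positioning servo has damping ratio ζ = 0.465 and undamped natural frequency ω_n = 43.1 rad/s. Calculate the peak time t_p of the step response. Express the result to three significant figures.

t_p ≈ 0.0823 s

The damped frequency is ω_d = ω_n√(1−ζ²) = 43.1·√(1−0.216) = 38.2 rad/s.
Peak time t_p = π/ω_d = π/38.2 = 0.0823 s.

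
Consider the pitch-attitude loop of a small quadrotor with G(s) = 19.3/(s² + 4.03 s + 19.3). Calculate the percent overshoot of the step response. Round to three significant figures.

ω_n = √19.3 = 4.39 rad/s; ζ = 4.03/(2·4.39) = 0.459.
Overshoot: exp(−π·0.459/√(1−0.459²)) = 0.198, i.e. 19.8%.

%OS ≈ 19.8%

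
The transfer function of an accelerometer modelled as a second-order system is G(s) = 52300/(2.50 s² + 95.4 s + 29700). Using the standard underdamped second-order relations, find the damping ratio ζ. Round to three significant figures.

ζ ≈ 0.175

Dividing through by 2.50: denominator becomes s² + 38.16 s + 11880.
So ω_n = √11880 = 109 rad/s and ζ = 38.16/(2·109) = 0.175.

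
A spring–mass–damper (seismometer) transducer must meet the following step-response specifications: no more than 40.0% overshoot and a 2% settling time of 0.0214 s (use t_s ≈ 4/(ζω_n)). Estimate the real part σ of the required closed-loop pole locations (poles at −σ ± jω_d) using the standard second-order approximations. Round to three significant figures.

σ ≈ 187

The settling-time spec alone fixes σ = ζω_n = 4/t_s = 4/0.0214 = 187.
(Overshoot then fixes ζ = 0.280 and hence ω_d = σ·√(1−ζ²)/ζ = 641 rad/s.)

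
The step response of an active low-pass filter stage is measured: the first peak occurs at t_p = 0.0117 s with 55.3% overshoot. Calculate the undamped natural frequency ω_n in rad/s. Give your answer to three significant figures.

ω_n ≈ 273 rad/s

The overshoot fixes ζ = −ln(OS)/√(π²+ln²(OS)) = 0.185.
From t_p = π/ω_d, ω_d = π/0.0117 = 269 rad/s, so ω_n = ω_d/√(1−ζ²) = 273 rad/s.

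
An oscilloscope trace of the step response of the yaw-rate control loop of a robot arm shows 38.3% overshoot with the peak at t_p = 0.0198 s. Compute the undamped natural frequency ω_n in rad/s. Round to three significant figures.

From the overshoot, ζ = −ln(OS)/√(π²+ln²(OS)) = 0.292.
t_p = π/ω_d ⇒ ω_d = 159 rad/s; then ω_n = ω_d/√(1−ζ²) = 166 rad/s.

ω_n ≈ 166 rad/s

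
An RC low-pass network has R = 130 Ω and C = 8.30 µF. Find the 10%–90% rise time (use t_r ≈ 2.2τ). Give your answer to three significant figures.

t_r ≈ 0.00237 s

τ = RC = 130 × 8.30 µF = 0.00108 s.
t_r ≈ 2.2τ = 0.00237 s.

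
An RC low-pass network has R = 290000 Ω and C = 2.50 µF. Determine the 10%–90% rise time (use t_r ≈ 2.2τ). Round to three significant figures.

t_r ≈ 1.60 s

τ = RC = 290000 × 2.50 µF = 0.725 s.
t_r ≈ 2.2τ = 1.60 s.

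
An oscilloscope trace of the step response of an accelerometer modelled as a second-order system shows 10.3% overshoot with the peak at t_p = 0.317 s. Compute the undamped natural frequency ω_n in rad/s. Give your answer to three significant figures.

The overshoot fixes ζ = −ln(OS)/√(π²+ln²(OS)) = 0.586.
From t_p = π/ω_d, ω_d = π/0.317 = 9.91 rad/s, so ω_n = ω_d/√(1−ζ²) = 12.2 rad/s.

ω_n ≈ 12.2 rad/s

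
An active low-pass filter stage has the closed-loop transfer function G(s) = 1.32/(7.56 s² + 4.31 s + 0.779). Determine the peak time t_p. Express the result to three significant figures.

Dividing through by 7.56: denominator becomes s² + 0.5701 s + 0.1030.
So ω_n = √0.1030 = 0.321 rad/s and ζ = 0.5701/(2·0.321) = 0.888.
ω_d = ω_n√(1−ζ²) = 0.148 rad/s. t_p = π/ω_d = 21.3 s.

t_p ≈ 21.3 s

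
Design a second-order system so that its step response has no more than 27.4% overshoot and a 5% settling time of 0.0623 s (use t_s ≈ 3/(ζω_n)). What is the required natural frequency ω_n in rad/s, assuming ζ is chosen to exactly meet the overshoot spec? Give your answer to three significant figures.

From %OS = 100·exp(−πζ/√(1−ζ²)), invert to get ζ = −ln(OS)/√(π² + ln²(OS)) with OS = 0.274.
−ln 0.274 = 1.295, so ζ = 1.295/√(π² + 1.676) = 0.381.
From t_s ≈ 3/(ζω_n): ω_n = 3/(ζ·t_s) = 3/(0.381·0.0623) = 126 rad/s.

ω_n ≈ 126 rad/s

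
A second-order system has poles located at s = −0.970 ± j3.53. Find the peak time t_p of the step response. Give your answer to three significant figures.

t_p = π/ω_d with ω_d = 3.53 (the imaginary part), so t_p = 0.890 s.

t_p ≈ 0.890 s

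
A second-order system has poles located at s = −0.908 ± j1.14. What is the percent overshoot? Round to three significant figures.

With σ = 0.908, ω_d = 1.14: ω_n = √(σ²+ω_d²) = 1.46 rad/s, ζ = σ/ω_n = 0.623.
%OS = 100·exp(−πζ/√(1−ζ²)) = 8.19%.

%OS ≈ 8.19%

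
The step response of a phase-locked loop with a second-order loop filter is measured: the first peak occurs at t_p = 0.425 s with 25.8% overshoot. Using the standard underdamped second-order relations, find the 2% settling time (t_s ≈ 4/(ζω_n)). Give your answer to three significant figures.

t_s ≈ 1.25 s

ζ from %OS: ζ = |ln 0.258|/√(π²+ln²0.258) = 0.396.
From t_p = π/ω_d, ω_d = π/0.425 = 7.39 rad/s, so ω_n = ω_d/√(1−ζ²) = 8.05 rad/s.
t_s ≈ 4/(ζω_n) = 4/(0.396·8.05) = 1.25 s.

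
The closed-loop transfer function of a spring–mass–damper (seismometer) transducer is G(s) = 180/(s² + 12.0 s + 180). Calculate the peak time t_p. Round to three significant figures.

Comparing the denominator to s² + 2ζω_n s + ω_n²: ω_n = √180 = 13.4 rad/s, and 2ζω_n = 12.0 so ζ = 12.0/(2·13.4) = 0.447.
ω_d = 13.4·√(1 − 0.447²) = 12.0 rad/s. Then t_p = π/ω_d = 0.262 s.

t_p ≈ 0.262 s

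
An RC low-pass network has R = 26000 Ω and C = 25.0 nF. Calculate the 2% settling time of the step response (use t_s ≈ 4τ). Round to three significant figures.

t_s ≈ 0.00260 s

τ = RC = 26000 × 25.0 nF = 0.000650 s.
t_s ≈ 4τ = 0.00260 s.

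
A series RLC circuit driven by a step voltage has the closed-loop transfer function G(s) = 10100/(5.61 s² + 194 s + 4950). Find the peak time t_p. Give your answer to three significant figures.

Dividing through by 5.61: denominator becomes s² + 34.58 s + 882.4.
So ω_n = √882.4 = 29.7 rad/s and ζ = 34.58/(2·29.7) = 0.582.
ω_d = 29.7·√(1 − 0.582²) = 24.2 rad/s. t_p = π/ω_d = 0.130 s.

t_p ≈ 0.130 s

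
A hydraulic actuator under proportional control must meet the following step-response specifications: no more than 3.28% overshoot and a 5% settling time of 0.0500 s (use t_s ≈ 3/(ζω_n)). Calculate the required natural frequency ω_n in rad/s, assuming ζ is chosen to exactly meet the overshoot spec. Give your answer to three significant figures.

ω_n ≈ 81.5 rad/s

From %OS = 100·exp(−πζ/√(1−ζ²)), invert to get ζ = −ln(OS)/√(π² + ln²(OS)) with OS = 0.0328.
−ln 0.0328 = 3.417, so ζ = 3.417/√(π² + 11.68) = 0.736.
Then ω_n = 3/(ζ t_s) = 3/(0.736 × 0.0500) = 81.5 rad/s.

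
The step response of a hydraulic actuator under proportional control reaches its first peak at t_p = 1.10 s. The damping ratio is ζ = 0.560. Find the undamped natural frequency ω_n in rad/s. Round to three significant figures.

ω_n ≈ 3.45 rad/s

Peak time t_p = π/ω_d, so ω_d = π/t_p = π/1.10 = 2.86 rad/s.
ω_n = ω_d/√(1−ζ²) = 2.86/√0.686 = 3.45 rad/s.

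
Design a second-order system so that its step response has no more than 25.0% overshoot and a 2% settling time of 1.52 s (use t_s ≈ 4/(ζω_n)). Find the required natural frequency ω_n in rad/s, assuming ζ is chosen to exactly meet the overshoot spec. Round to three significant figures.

ω_n ≈ 6.52 rad/s

From %OS = 100·exp(−πζ/√(1−ζ²)), invert to get ζ = −ln(OS)/√(π² + ln²(OS)) with OS = 0.250.
−ln 0.250 = 1.386, so ζ = 1.386/√(π² + 1.922) = 0.404.
Then ω_n = 4/(ζ t_s) = 4/(0.404 × 1.52) = 6.52 rad/s.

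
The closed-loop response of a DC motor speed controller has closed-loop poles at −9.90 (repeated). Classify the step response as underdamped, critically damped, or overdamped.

Since there is a repeated negative-real pole, the response is critically damped.

critically damped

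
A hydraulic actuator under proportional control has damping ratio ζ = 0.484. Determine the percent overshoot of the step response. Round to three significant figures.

%OS ≈ 17.6%

For an underdamped second-order system, %OS = 100·exp(−πζ/√(1−ζ²)).
πζ/√(1−ζ²) = π·0.484/√(1−0.234) = 1.738, so %OS = 100·e^(−1.738) = 17.6%.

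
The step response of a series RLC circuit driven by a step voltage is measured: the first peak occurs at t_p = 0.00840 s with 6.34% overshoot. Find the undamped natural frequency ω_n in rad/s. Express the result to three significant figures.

From the overshoot, ζ = −ln(OS)/√(π²+ln²(OS)) = 0.660.
t_p = π/ω_d ⇒ ω_d = 374 rad/s; then ω_n = ω_d/√(1−ζ²) = 498 rad/s.

ω_n ≈ 498 rad/s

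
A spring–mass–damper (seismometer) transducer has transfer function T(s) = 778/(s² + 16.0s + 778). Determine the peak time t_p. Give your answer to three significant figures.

ω_n = √778 = 27.9 rad/s; ζ = 16.0/(2·27.9) = 0.287.
ω_d = 27.9·√(1 − 0.287²) = 26.7 rad/s. Then t_p = π/ω_d = 0.118 s.

t_p ≈ 0.118 s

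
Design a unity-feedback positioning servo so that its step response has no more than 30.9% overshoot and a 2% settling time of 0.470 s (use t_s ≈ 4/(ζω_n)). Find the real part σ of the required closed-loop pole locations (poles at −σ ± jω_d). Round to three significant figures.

The settling-time spec alone fixes σ = ζω_n = 4/t_s = 4/0.470 = 8.51.
(Overshoot then fixes ζ = 0.350 and hence ω_d = σ·√(1−ζ²)/ζ = 22.8 rad/s.)

σ ≈ 8.51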